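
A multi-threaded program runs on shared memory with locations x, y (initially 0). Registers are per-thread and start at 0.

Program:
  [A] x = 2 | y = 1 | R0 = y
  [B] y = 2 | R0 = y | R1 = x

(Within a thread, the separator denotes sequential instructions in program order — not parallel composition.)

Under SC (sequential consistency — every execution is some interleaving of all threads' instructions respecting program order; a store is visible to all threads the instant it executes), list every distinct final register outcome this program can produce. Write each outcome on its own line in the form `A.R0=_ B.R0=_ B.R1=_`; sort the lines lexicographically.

outcome vector order: (A.R0,B.R0,B.R1)
|SC outcomes| = 4

A.R0=1 B.R0=1 B.R1=2
A.R0=1 B.R0=2 B.R1=0
A.R0=1 B.R0=2 B.R1=2
A.R0=2 B.R0=2 B.R1=2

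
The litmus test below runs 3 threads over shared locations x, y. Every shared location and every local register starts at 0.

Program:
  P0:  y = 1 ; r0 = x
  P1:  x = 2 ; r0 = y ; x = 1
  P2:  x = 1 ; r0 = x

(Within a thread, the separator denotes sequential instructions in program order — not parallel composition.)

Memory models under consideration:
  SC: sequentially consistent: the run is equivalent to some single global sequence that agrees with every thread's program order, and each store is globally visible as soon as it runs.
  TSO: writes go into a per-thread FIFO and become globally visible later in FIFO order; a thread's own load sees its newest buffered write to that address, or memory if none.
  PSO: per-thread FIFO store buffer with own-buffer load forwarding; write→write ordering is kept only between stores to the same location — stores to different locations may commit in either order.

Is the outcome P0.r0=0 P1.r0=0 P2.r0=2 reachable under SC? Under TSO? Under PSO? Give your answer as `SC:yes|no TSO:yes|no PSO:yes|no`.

outcome vector order: (P0.r0,P1.r0,P2.r0)
SC (10): (0,1,1), (0,1,2), (1,0,1), (1,0,2), (1,1,1), (1,1,2), (2,0,1), (2,0,2), (2,1,1), (2,1,2)
TSO (12): (0,0,1), (0,0,2), (0,1,1), (0,1,2), (1,0,1), (1,0,2), (1,1,1), (1,1,2), (2,0,1), (2,0,2), (2,1,1), (2,1,2)
PSO (12): (0,0,1), (0,0,2), (0,1,1), (0,1,2), (1,0,1), (1,0,2), (1,1,1), (1,1,2), (2,0,1), (2,0,2), (2,1,1), (2,1,2)
target (0,0,2) ∈ {TSO,PSO}

SC:no TSO:yes PSO:yes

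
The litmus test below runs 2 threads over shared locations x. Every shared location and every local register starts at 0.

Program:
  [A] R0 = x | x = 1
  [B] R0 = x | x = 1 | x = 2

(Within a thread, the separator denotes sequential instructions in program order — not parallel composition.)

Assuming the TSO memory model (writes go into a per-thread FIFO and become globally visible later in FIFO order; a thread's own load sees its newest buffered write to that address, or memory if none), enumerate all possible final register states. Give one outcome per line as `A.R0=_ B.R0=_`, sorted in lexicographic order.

outcome vector order: (A.R0,B.R0)
|TSO outcomes| = 4

A.R0=0 B.R0=0
A.R0=0 B.R0=1
A.R0=1 B.R0=0
A.R0=2 B.R0=0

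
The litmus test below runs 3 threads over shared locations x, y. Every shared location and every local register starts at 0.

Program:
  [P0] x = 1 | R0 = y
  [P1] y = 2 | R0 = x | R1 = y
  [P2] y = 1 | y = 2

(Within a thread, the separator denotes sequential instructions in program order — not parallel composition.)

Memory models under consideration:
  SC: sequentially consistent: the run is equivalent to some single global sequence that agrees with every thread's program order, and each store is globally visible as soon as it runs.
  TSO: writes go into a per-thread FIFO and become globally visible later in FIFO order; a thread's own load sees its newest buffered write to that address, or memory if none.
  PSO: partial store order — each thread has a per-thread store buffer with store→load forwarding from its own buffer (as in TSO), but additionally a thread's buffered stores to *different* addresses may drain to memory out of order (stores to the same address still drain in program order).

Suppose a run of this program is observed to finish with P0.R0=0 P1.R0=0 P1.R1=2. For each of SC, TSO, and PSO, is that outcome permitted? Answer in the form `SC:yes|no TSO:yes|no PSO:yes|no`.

SC:no TSO:yes PSO:yes

outcome vector order: (P0.R0,P1.R0,P1.R1)
SC (10): <0 1 1> <0 1 2> <1 0 1> <1 0 2> <1 1 1> <1 1 2> <2 0 1> <2 0 2> <2 1 1> <2 1 2>
TSO (12): <0 0 1> <0 0 2> <0 1 1> <0 1 2> <1 0 1> <1 0 2> <1 1 1> <1 1 2> <2 0 1> <2 0 2> <2 1 1> <2 1 2>
PSO (12): <0 0 1> <0 0 2> <0 1 1> <0 1 2> <1 0 1> <1 0 2> <1 1 1> <1 1 2> <2 0 1> <2 0 2> <2 1 1> <2 1 2>
target <0 0 2> ∈ {TSO,PSO}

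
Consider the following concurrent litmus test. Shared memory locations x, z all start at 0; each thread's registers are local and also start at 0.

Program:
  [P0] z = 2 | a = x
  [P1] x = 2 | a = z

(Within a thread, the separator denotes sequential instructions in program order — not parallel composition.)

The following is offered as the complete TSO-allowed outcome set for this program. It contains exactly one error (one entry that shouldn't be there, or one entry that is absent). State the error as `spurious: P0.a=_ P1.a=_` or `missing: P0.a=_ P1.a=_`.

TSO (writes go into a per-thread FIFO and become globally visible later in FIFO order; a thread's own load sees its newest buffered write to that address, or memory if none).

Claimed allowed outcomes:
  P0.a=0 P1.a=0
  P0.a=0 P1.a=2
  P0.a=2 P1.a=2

outcome vector order: (P0.a,P1.a)
under TSO → <0 0>; <0 2>; <2 0>; <2 2>
TSO∖claimed = {<2 0>}

missing: P0.a=2 P1.a=0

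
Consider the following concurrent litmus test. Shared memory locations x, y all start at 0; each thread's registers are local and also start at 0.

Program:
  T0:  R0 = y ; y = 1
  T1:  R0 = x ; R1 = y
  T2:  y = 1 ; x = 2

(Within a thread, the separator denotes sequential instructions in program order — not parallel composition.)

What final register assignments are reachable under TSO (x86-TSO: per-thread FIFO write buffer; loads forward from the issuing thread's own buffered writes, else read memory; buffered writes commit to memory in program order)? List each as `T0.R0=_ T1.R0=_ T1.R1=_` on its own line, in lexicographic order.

outcome vector order: (T0.R0,T1.R0,T1.R1)
|TSO outcomes| = 6

T0.R0=0 T1.R0=0 T1.R1=0
T0.R0=0 T1.R0=0 T1.R1=1
T0.R0=0 T1.R0=2 T1.R1=1
T0.R0=1 T1.R0=0 T1.R1=0
T0.R0=1 T1.R0=0 T1.R1=1
T0.R0=1 T1.R0=2 T1.R1=1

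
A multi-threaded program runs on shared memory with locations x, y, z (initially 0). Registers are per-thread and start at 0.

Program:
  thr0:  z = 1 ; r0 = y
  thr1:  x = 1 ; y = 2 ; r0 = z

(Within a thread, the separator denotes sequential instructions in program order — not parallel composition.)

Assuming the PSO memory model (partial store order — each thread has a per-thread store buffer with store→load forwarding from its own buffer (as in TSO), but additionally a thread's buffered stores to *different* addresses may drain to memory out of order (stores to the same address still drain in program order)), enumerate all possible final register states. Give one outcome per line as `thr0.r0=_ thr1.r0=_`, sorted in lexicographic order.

thr0.r0=0 thr1.r0=0
thr0.r0=0 thr1.r0=1
thr0.r0=2 thr1.r0=0
thr0.r0=2 thr1.r0=1

outcome vector order: (thr0.r0,thr1.r0)
|PSO outcomes| = 4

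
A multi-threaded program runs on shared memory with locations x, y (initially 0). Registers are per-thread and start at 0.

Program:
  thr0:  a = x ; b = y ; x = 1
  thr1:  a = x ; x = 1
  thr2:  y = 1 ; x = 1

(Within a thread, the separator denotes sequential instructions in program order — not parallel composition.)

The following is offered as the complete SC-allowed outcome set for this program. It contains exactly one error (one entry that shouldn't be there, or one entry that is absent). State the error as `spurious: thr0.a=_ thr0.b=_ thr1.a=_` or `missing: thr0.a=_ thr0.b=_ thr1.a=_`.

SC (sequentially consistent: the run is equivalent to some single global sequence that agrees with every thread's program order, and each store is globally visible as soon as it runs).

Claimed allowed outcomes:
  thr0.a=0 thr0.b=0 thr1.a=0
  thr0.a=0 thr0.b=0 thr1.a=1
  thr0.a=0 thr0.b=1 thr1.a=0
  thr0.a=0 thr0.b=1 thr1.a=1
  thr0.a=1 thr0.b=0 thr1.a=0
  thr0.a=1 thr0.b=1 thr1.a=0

outcome vector order: (thr0.a,thr0.b,thr1.a)
[SC] allowed = {000, 001, 010, 011, 100, 110, 111}
SC∖claimed = {111}

missing: thr0.a=1 thr0.b=1 thr1.a=1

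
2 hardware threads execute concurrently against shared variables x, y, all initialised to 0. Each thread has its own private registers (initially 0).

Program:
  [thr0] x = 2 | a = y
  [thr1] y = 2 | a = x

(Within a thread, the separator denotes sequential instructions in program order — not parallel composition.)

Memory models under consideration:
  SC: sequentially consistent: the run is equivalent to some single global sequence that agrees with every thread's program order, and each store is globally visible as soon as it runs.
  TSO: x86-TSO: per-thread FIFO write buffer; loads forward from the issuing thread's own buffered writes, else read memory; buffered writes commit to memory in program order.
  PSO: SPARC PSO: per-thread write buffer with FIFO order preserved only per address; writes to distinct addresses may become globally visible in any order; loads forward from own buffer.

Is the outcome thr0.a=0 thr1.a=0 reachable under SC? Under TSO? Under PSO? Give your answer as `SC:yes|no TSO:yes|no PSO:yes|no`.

outcome vector order: (thr0.a,thr1.a)
[SC] allowed = {02, 20, 22}
[TSO] allowed = {00, 02, 20, 22}
[PSO] allowed = {00, 02, 20, 22}
target 00 ∈ {TSO,PSO}

SC:no TSO:yes PSO:yes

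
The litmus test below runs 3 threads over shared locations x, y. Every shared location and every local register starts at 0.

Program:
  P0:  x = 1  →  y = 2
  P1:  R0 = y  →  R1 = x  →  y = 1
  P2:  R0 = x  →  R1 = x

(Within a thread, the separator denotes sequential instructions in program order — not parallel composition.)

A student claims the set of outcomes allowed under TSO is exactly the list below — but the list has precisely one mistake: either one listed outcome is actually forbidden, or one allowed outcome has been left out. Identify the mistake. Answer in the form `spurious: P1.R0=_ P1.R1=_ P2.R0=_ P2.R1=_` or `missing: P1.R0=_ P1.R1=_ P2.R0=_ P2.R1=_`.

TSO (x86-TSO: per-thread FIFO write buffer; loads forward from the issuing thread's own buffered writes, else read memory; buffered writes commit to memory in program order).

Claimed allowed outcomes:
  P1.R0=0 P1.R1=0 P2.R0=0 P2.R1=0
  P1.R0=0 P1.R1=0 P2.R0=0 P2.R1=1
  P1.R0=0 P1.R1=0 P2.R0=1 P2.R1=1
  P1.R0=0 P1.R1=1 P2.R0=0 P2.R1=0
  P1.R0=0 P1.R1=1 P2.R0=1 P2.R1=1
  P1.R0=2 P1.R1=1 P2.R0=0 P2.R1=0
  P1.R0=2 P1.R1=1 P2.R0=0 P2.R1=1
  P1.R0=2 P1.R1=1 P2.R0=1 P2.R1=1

outcome vector order: (P1.R0,P1.R1,P2.R0,P2.R1)
TSO: 9 outcomes — {<0 0 0 0> <0 0 0 1> <0 0 1 1> <0 1 0 0> <0 1 0 1> <0 1 1 1> <2 1 0 0> <2 1 0 1> <2 1 1 1>}
TSO∖claimed = {<0 1 0 1>}

missing: P1.R0=0 P1.R1=1 P2.R0=0 P2.R1=1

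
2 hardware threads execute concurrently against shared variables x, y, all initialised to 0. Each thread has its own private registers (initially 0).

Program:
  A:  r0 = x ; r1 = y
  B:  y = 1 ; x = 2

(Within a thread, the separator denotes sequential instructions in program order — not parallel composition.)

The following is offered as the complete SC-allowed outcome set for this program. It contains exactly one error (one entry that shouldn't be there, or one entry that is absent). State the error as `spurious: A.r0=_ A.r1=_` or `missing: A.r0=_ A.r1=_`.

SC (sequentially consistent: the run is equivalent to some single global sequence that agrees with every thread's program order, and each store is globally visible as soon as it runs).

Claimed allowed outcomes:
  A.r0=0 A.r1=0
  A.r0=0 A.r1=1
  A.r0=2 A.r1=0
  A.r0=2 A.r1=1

spurious: A.r0=2 A.r1=0

outcome vector order: (A.r0,A.r1)
[SC] allowed = {<0 0>; <0 1>; <2 1>}
claimed∖SC = {<2 0>}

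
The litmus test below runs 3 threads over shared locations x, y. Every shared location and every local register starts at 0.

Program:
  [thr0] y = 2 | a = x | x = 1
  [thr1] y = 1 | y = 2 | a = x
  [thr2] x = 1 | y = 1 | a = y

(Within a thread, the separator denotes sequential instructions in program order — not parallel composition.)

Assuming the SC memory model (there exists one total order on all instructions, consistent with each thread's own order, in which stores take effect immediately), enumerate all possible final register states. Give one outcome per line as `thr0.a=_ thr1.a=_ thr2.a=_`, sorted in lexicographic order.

thr0.a=0 thr1.a=0 thr2.a=1
thr0.a=0 thr1.a=1 thr2.a=1
thr0.a=0 thr1.a=1 thr2.a=2
thr0.a=1 thr1.a=0 thr2.a=1
thr0.a=1 thr1.a=0 thr2.a=2
thr0.a=1 thr1.a=1 thr2.a=1
thr0.a=1 thr1.a=1 thr2.a=2

outcome vector order: (thr0.a,thr1.a,thr2.a)
|SC outcomes| = 7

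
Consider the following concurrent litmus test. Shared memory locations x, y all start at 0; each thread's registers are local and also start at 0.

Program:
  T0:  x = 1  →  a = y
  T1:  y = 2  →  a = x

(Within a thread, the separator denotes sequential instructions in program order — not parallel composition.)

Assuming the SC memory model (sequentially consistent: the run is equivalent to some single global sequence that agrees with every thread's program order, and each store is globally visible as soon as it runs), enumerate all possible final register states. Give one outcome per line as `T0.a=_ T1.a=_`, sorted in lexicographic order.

T0.a=0 T1.a=1
T0.a=2 T1.a=0
T0.a=2 T1.a=1

outcome vector order: (T0.a,T1.a)
|SC outcomes| = 3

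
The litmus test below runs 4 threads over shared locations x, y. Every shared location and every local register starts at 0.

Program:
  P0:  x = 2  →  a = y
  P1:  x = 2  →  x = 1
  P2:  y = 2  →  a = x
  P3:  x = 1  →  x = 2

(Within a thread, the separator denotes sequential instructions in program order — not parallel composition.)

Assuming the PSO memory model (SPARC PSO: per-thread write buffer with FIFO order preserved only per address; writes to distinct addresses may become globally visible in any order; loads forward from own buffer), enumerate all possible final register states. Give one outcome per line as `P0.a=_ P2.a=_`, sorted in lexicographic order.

P0.a=0 P2.a=0
P0.a=0 P2.a=1
P0.a=0 P2.a=2
P0.a=2 P2.a=0
P0.a=2 P2.a=1
P0.a=2 P2.a=2

outcome vector order: (P0.a,P2.a)
|PSO outcomes| = 6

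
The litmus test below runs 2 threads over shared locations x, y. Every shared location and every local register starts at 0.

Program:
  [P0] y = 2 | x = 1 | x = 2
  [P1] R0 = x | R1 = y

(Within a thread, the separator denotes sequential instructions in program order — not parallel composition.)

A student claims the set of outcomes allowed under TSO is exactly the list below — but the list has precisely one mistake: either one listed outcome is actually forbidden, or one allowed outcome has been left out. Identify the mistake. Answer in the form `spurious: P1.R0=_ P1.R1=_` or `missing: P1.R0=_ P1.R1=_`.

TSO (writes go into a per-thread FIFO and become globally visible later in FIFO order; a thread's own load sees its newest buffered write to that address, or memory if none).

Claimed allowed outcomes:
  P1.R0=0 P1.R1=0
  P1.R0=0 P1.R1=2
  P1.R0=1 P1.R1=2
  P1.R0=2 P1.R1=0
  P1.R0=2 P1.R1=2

outcome vector order: (P1.R0,P1.R1)
TSO: 4 outcomes — {(0,0); (0,2); (1,2); (2,2)}
claimed∖TSO = {(2,0)}

spurious: P1.R0=2 P1.R1=0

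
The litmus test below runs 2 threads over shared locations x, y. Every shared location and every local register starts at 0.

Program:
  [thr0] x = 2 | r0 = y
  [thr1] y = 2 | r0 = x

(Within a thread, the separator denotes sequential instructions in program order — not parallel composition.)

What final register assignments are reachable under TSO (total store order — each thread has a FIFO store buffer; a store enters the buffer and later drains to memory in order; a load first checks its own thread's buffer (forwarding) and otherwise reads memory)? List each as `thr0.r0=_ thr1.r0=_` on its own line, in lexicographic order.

thr0.r0=0 thr1.r0=0
thr0.r0=0 thr1.r0=2
thr0.r0=2 thr1.r0=0
thr0.r0=2 thr1.r0=2

outcome vector order: (thr0.r0,thr1.r0)
|TSO outcomes| = 4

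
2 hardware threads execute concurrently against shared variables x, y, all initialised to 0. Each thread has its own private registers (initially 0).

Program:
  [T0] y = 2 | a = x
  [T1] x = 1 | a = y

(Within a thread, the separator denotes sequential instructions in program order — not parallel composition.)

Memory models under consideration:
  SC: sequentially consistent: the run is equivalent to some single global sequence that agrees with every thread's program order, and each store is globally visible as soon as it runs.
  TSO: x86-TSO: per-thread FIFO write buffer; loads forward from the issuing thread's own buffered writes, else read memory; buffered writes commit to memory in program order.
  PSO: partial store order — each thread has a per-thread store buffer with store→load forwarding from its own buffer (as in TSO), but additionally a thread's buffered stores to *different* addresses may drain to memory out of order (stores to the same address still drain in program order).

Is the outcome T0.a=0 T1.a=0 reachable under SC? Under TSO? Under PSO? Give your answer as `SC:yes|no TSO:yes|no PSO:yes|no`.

outcome vector order: (T0.a,T1.a)
SC (3): 02; 10; 12
TSO (4): 00; 02; 10; 12
PSO (4): 00; 02; 10; 12
target 00 ∈ {TSO,PSO}

SC:no TSO:yes PSO:yes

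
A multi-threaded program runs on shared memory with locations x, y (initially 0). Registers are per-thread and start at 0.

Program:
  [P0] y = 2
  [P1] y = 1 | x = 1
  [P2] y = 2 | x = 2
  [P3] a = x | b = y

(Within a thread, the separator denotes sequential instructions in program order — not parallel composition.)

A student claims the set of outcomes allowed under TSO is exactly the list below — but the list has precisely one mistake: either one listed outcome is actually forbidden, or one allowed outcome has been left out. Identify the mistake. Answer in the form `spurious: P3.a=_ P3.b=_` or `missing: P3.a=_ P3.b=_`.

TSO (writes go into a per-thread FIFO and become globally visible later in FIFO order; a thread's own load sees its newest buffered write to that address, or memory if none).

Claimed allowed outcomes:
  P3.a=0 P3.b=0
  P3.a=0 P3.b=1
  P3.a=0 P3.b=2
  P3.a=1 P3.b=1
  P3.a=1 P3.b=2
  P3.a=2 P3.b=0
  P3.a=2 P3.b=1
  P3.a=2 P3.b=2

outcome vector order: (P3.a,P3.b)
TSO: 7 outcomes — {(0,0), (0,1), (0,2), (1,1), (1,2), (2,1), (2,2)}
claimed∖TSO = {(2,0)}

spurious: P3.a=2 P3.b=0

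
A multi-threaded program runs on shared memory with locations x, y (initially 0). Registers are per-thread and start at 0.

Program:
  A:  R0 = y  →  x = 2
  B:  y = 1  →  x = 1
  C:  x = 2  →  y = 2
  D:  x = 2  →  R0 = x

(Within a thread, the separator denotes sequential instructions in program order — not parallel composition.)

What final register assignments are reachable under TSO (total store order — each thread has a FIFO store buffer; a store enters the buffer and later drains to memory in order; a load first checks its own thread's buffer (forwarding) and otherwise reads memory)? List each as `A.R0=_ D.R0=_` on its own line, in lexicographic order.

A.R0=0 D.R0=1
A.R0=0 D.R0=2
A.R0=1 D.R0=1
A.R0=1 D.R0=2
A.R0=2 D.R0=1
A.R0=2 D.R0=2

outcome vector order: (A.R0,D.R0)
|TSO outcomes| = 6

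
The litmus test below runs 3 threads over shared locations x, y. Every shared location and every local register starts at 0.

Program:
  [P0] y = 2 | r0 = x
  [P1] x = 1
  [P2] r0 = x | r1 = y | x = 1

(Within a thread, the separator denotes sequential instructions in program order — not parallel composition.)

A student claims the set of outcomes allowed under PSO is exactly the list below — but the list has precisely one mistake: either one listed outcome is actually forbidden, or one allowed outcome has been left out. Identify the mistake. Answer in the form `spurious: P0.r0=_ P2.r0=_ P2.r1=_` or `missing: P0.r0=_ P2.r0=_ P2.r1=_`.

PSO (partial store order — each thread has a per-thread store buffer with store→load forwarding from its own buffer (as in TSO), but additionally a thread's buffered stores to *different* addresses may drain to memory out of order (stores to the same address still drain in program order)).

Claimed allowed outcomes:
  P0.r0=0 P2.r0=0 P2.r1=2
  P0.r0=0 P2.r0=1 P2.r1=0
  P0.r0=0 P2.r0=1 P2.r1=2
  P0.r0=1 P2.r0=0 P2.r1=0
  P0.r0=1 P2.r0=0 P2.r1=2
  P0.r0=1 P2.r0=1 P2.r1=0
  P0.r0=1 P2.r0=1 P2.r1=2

outcome vector order: (P0.r0,P2.r0,P2.r1)
under PSO → (0,0,0), (0,0,2), (0,1,0), (0,1,2), (1,0,0), (1,0,2), (1,1,0), (1,1,2)
PSO∖claimed = {(0,0,0)}

missing: P0.r0=0 P2.r0=0 P2.r1=0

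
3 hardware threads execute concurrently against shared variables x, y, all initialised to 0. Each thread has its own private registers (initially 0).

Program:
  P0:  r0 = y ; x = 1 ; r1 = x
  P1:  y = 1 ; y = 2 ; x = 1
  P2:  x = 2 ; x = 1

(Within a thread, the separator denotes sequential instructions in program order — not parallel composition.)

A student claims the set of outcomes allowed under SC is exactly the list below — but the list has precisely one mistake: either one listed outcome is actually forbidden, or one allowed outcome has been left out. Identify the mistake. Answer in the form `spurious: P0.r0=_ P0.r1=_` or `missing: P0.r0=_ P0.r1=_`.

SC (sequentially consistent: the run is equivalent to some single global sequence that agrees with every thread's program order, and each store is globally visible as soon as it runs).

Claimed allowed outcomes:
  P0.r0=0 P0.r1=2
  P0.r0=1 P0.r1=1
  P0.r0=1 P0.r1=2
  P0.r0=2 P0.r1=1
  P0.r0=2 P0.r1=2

outcome vector order: (P0.r0,P0.r1)
[SC] allowed = {0/1; 0/2; 1/1; 1/2; 2/1; 2/2}
SC∖claimed = {0/1}

missing: P0.r0=0 P0.r1=1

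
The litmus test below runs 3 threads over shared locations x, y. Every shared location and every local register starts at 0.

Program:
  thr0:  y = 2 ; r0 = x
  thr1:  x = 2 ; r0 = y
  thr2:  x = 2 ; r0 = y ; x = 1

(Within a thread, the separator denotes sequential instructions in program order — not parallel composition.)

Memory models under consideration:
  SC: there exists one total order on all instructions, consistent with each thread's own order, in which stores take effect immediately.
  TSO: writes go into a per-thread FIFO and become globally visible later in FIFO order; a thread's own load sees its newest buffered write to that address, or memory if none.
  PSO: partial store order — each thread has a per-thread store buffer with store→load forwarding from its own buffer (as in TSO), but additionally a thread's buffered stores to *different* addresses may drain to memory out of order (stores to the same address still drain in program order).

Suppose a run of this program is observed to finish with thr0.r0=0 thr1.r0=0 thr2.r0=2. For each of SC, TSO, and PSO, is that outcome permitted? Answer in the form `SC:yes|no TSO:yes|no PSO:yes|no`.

SC:no TSO:yes PSO:yes

outcome vector order: (thr0.r0,thr1.r0,thr2.r0)
SC (9): <0 2 2>, <1 0 0>, <1 0 2>, <1 2 0>, <1 2 2>, <2 0 0>, <2 0 2>, <2 2 0>, <2 2 2>
TSO (12): <0 0 0>, <0 0 2>, <0 2 0>, <0 2 2>, <1 0 0>, <1 0 2>, <1 2 0>, <1 2 2>, <2 0 0>, <2 0 2>, <2 2 0>, <2 2 2>
PSO (12): <0 0 0>, <0 0 2>, <0 2 0>, <0 2 2>, <1 0 0>, <1 0 2>, <1 2 0>, <1 2 2>, <2 0 0>, <2 0 2>, <2 2 0>, <2 2 2>
target <0 0 2> ∈ {TSO,PSO}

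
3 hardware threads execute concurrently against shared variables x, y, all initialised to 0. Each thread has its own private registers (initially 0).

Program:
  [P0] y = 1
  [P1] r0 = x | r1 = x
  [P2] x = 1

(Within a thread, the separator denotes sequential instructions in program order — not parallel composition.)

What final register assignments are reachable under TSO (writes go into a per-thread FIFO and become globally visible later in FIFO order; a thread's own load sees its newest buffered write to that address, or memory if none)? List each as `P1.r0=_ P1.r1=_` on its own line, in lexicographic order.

outcome vector order: (P1.r0,P1.r1)
|TSO outcomes| = 3

P1.r0=0 P1.r1=0
P1.r0=0 P1.r1=1
P1.r0=1 P1.r1=1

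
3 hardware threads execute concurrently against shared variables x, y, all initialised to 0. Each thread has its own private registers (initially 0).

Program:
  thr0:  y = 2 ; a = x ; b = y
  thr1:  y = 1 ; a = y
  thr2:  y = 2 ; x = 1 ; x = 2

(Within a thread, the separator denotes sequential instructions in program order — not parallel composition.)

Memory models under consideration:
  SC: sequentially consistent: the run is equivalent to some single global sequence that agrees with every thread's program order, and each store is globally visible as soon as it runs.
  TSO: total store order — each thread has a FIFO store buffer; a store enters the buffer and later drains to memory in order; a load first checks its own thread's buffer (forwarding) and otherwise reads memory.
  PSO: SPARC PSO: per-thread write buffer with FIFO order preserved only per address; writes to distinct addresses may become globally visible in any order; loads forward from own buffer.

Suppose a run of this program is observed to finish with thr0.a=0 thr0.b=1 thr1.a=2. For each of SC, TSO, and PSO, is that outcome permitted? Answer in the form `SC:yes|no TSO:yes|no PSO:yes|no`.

SC:yes TSO:yes PSO:yes

outcome vector order: (thr0.a,thr0.b,thr1.a)
[SC] allowed = {(0,1,1); (0,1,2); (0,2,1); (0,2,2); (1,1,1); (1,2,1); (1,2,2); (2,1,1); (2,2,1); (2,2,2)}
[TSO] allowed = {(0,1,1); (0,1,2); (0,2,1); (0,2,2); (1,1,1); (1,2,1); (1,2,2); (2,1,1); (2,2,1); (2,2,2)}
[PSO] allowed = {(0,1,1); (0,1,2); (0,2,1); (0,2,2); (1,1,1); (1,1,2); (1,2,1); (1,2,2); (2,1,1); (2,1,2); (2,2,1); (2,2,2)}
target (0,1,2) ∈ {SC,TSO,PSO}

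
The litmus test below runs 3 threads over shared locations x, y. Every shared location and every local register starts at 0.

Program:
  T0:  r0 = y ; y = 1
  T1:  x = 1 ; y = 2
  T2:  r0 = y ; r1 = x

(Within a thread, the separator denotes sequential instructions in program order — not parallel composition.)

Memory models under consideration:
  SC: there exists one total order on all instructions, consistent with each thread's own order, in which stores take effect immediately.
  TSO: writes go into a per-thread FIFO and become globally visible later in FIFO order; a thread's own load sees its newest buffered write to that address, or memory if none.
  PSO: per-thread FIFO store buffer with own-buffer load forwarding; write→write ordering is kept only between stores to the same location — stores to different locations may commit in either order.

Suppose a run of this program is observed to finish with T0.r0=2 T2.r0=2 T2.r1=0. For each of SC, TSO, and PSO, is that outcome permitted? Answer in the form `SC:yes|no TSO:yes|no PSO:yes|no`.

SC:no TSO:no PSO:yes

outcome vector order: (T0.r0,T2.r0,T2.r1)
[SC] allowed = {<0 0 0> <0 0 1> <0 1 0> <0 1 1> <0 2 1> <2 0 0> <2 0 1> <2 1 1> <2 2 1>}
[TSO] allowed = {<0 0 0> <0 0 1> <0 1 0> <0 1 1> <0 2 1> <2 0 0> <2 0 1> <2 1 1> <2 2 1>}
[PSO] allowed = {<0 0 0> <0 0 1> <0 1 0> <0 1 1> <0 2 0> <0 2 1> <2 0 0> <2 0 1> <2 1 0> <2 1 1> <2 2 0> <2 2 1>}
target <2 2 0> ∈ {PSO}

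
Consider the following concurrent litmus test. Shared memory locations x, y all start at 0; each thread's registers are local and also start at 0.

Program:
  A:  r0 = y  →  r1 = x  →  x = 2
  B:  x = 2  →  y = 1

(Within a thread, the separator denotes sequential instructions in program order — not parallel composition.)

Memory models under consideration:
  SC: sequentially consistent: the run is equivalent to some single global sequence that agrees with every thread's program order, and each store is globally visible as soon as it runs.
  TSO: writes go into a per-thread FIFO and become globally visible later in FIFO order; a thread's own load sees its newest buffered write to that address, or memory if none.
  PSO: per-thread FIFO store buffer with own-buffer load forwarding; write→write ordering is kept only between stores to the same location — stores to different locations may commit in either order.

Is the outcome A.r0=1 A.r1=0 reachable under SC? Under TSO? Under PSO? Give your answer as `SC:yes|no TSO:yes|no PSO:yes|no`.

outcome vector order: (A.r0,A.r1)
[SC] allowed = {(0,0), (0,2), (1,2)}
[TSO] allowed = {(0,0), (0,2), (1,2)}
[PSO] allowed = {(0,0), (0,2), (1,0), (1,2)}
target (1,0) ∈ {PSO}

SC:no TSO:no PSO:yes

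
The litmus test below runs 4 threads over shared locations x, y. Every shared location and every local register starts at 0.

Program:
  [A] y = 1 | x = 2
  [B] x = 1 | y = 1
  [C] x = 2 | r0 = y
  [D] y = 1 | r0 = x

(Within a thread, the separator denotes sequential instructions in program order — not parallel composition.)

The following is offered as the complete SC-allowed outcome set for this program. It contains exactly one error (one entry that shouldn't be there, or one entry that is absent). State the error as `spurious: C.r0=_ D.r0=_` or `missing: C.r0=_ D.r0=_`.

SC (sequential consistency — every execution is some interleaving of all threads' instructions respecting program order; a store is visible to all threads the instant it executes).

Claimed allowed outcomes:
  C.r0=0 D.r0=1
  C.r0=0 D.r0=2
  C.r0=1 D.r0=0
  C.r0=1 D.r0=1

missing: C.r0=1 D.r0=2

outcome vector order: (C.r0,D.r0)
SC: 5 outcomes — {01 02 10 11 12}
SC∖claimed = {12}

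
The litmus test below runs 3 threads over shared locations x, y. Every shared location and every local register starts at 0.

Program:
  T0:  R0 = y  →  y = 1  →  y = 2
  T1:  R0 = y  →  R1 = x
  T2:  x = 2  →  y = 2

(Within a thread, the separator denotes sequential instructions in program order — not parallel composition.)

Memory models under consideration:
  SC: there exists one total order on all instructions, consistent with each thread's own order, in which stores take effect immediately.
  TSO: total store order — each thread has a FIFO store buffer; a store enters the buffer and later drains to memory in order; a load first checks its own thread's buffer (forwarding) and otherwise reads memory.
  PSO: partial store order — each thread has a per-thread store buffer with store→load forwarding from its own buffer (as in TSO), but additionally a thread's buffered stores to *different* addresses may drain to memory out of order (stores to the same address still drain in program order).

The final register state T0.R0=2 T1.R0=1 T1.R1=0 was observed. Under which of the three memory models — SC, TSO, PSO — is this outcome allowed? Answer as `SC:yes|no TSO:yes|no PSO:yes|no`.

SC:no TSO:no PSO:yes

outcome vector order: (T0.R0,T1.R0,T1.R1)
under SC → <0 0 0> <0 0 2> <0 1 0> <0 1 2> <0 2 0> <0 2 2> <2 0 0> <2 0 2> <2 1 2> <2 2 2>
under TSO → <0 0 0> <0 0 2> <0 1 0> <0 1 2> <0 2 0> <0 2 2> <2 0 0> <2 0 2> <2 1 2> <2 2 2>
under PSO → <0 0 0> <0 0 2> <0 1 0> <0 1 2> <0 2 0> <0 2 2> <2 0 0> <2 0 2> <2 1 0> <2 1 2> <2 2 0> <2 2 2>
target <2 1 0> ∈ {PSO}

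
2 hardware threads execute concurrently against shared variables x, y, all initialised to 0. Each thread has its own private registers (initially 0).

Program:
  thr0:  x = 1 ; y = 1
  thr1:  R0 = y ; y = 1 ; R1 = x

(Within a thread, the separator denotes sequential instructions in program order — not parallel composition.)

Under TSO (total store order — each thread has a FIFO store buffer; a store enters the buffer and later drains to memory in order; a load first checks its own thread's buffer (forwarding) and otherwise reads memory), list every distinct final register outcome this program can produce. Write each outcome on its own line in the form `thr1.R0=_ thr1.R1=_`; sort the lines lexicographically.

outcome vector order: (thr1.R0,thr1.R1)
|TSO outcomes| = 3

thr1.R0=0 thr1.R1=0
thr1.R0=0 thr1.R1=1
thr1.R0=1 thr1.R1=1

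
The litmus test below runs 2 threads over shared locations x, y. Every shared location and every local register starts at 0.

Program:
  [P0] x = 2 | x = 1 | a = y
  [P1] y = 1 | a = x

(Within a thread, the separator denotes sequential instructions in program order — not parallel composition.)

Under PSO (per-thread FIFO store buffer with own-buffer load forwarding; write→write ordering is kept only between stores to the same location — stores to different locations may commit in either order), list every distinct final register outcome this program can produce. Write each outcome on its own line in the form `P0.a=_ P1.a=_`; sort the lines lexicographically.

outcome vector order: (P0.a,P1.a)
|PSO outcomes| = 6

P0.a=0 P1.a=0
P0.a=0 P1.a=1
P0.a=0 P1.a=2
P0.a=1 P1.a=0
P0.a=1 P1.a=1
P0.a=1 P1.a=2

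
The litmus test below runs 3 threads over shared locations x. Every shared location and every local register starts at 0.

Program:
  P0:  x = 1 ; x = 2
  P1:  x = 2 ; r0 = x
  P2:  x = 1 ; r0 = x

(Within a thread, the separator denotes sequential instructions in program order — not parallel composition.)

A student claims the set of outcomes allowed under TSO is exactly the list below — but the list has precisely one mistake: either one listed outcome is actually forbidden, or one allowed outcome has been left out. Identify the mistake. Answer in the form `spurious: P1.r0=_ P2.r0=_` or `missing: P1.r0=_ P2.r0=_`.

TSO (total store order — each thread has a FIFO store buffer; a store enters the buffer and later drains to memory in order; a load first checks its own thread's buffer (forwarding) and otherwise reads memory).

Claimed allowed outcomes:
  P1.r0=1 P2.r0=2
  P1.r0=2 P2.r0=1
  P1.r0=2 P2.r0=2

outcome vector order: (P1.r0,P2.r0)
TSO (4): (1,1), (1,2), (2,1), (2,2)
TSO∖claimed = {(1,1)}

missing: P1.r0=1 P2.r0=1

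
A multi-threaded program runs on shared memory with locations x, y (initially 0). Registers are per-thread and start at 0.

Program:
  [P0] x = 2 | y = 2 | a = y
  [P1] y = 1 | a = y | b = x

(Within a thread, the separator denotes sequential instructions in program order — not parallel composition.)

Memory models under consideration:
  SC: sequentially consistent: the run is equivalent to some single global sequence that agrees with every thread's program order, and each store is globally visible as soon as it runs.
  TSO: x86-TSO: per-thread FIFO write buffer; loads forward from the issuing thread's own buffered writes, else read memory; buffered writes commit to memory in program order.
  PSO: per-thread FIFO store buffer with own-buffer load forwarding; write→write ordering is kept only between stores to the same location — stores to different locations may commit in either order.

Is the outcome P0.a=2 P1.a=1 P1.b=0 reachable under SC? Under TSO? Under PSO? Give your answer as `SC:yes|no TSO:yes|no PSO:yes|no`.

outcome vector order: (P0.a,P1.a,P1.b)
SC (4): 112 210 212 222
TSO (5): 110 112 210 212 222
PSO (6): 110 112 210 212 220 222
target 210 ∈ {SC,TSO,PSO}

SC:yes TSO:yes PSO:yes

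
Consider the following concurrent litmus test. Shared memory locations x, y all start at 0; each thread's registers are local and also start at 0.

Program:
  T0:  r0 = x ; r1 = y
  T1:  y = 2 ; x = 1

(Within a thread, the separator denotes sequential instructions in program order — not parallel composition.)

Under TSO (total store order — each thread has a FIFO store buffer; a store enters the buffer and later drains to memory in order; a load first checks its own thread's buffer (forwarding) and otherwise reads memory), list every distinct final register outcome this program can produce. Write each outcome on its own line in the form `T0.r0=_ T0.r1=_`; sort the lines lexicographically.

outcome vector order: (T0.r0,T0.r1)
|TSO outcomes| = 3

T0.r0=0 T0.r1=0
T0.r0=0 T0.r1=2
T0.r0=1 T0.r1=2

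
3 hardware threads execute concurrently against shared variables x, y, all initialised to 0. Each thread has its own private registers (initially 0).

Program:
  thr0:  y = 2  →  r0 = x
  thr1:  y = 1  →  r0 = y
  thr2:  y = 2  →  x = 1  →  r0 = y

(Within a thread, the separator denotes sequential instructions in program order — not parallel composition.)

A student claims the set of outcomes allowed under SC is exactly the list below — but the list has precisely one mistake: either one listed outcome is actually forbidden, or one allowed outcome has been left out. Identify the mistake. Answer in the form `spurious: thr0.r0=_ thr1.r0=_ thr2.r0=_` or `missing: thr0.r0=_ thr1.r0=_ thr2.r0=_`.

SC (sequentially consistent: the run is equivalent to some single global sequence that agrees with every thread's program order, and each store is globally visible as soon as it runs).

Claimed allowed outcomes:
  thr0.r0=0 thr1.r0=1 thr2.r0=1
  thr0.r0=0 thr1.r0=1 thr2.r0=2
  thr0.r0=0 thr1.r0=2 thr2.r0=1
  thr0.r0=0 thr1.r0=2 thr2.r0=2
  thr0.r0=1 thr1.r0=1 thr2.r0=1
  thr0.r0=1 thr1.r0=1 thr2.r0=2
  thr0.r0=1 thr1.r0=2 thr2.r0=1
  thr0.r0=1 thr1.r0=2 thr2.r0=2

outcome vector order: (thr0.r0,thr1.r0,thr2.r0)
SC (7): 0/1/1, 0/1/2, 0/2/2, 1/1/1, 1/1/2, 1/2/1, 1/2/2
claimed∖SC = {0/2/1}

spurious: thr0.r0=0 thr1.r0=2 thr2.r0=1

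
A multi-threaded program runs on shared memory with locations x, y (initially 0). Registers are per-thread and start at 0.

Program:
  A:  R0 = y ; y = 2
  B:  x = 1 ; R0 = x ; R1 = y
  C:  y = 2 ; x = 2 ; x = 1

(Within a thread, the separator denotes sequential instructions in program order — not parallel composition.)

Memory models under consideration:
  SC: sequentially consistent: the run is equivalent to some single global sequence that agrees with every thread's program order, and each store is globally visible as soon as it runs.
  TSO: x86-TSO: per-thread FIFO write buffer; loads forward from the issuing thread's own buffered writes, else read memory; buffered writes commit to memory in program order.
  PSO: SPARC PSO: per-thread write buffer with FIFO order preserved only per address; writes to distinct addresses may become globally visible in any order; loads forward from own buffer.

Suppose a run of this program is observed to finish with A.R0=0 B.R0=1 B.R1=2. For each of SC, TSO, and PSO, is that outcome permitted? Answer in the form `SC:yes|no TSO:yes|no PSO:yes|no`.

SC:yes TSO:yes PSO:yes

outcome vector order: (A.R0,B.R0,B.R1)
SC: 6 outcomes — {(0,1,0), (0,1,2), (0,2,2), (2,1,0), (2,1,2), (2,2,2)}
TSO: 6 outcomes — {(0,1,0), (0,1,2), (0,2,2), (2,1,0), (2,1,2), (2,2,2)}
PSO: 8 outcomes — {(0,1,0), (0,1,2), (0,2,0), (0,2,2), (2,1,0), (2,1,2), (2,2,0), (2,2,2)}
target (0,1,2) ∈ {SC,TSO,PSO}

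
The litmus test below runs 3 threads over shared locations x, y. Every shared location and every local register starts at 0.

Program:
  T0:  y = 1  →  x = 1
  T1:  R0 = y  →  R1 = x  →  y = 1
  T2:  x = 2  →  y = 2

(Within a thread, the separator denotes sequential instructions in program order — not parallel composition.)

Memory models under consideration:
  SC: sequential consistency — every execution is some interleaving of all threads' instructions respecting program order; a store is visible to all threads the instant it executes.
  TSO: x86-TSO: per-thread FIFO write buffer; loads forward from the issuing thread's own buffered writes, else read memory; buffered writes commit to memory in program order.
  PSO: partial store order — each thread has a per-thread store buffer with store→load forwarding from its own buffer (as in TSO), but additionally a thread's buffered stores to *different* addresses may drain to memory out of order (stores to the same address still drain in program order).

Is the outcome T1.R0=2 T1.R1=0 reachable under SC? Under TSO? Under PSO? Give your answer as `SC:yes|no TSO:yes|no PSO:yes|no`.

outcome vector order: (T1.R0,T1.R1)
SC: 8 outcomes — {0/0 0/1 0/2 1/0 1/1 1/2 2/1 2/2}
TSO: 8 outcomes — {0/0 0/1 0/2 1/0 1/1 1/2 2/1 2/2}
PSO: 9 outcomes — {0/0 0/1 0/2 1/0 1/1 1/2 2/0 2/1 2/2}
target 2/0 ∈ {PSO}

SC:no TSO:no PSO:yes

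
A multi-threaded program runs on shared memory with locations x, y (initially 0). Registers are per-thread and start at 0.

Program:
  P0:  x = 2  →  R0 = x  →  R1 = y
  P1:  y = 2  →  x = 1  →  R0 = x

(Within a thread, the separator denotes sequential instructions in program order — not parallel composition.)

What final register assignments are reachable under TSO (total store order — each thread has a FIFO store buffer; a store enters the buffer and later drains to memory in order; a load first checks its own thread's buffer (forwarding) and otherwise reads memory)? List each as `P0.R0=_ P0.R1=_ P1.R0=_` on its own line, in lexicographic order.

P0.R0=1 P0.R1=2 P1.R0=1
P0.R0=2 P0.R1=0 P1.R0=1
P0.R0=2 P0.R1=0 P1.R0=2
P0.R0=2 P0.R1=2 P1.R0=1
P0.R0=2 P0.R1=2 P1.R0=2

outcome vector order: (P0.R0,P0.R1,P1.R0)
|TSO outcomes| = 5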